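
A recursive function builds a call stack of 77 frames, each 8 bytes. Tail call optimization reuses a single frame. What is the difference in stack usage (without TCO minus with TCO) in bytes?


Without TCO: 77 * 8 = 616 bytes
With TCO: reuse 1 frame = 8 bytes
Savings = 616 - 8 = 608

608


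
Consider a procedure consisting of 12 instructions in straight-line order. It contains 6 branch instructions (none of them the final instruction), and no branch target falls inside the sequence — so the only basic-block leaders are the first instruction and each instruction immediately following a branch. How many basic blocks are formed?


With no in-sequence branch targets, the leaders are the first instruction plus the instruction after each branch.
Number of basic blocks = branches + 1
= 6 + 1 = 7

7


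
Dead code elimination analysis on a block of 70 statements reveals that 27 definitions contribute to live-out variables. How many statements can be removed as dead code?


Dead code = total statements - live definitions
= 70 - 27 = 43

43


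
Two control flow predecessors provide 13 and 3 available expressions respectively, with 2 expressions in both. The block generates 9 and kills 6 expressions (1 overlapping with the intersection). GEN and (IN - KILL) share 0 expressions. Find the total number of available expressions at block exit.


IN = intersection of predecessors = 2
IN - KILL = 2 - 1 = 1
|OUT| = |GEN| + |IN - KILL| - |GEN ∩ (IN - KILL)| = 9 + 1 - 0 = 10

10


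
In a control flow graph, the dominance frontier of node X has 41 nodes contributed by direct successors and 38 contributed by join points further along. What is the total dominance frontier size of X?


DF(X) = direct successor contributions + join point contributions
= 41 + 38 = 79

79


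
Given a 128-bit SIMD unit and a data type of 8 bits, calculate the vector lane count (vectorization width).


Width = SIMD bits / data type bits
= 128 / 8 = 16

16


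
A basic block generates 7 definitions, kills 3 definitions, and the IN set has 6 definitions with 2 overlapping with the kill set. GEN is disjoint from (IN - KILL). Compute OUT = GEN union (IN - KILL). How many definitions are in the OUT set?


IN - KILL: 6 - 2 = 4 surviving definitions
OUT = GEN + surviving = 7 + 4 = 11

11


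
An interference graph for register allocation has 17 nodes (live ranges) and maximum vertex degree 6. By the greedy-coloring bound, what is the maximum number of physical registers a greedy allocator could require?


Greedy coloring never needs more than (max_degree + 1) colors: when coloring a vertex, at most max_degree neighbors are already colored.
Upper bound = 6 + 1 = 7

7


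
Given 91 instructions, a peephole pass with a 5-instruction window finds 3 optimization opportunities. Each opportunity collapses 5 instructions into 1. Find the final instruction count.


Each match removes 4 instructions.
Total removed = 3 * 4 = 12
Remaining = 91 - 12 = 79

79


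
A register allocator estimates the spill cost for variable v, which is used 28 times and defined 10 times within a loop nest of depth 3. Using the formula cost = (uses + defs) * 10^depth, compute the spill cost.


uses + defs = 28 + 10 = 38
10^3 = 1000
Spill cost = 38 * 1000 = 38000

38000


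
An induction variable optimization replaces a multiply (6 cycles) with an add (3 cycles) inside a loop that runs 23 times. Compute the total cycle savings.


Per-iteration saving = 6 - 3 = 3
Total saved = 23 * 3 = 69

69


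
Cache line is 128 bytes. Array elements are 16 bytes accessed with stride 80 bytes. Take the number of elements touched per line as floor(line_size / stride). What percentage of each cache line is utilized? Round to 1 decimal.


Elements per cache line = floor(128 / 80) = 1
Bytes used = 1 * 16 = 16
Utilization = 16 / 128 * 100 = 12.5%

12.5


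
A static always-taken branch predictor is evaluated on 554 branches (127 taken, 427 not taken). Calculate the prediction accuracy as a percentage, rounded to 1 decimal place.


Predictor: always-taken
Correct predictions = 127
Accuracy = 127 / 554 * 100 = 22.9%

22.9


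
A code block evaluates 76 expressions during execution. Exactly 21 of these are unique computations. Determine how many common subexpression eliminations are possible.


CSE count = total expressions - unique expressions
= 76 - 21 = 55

55


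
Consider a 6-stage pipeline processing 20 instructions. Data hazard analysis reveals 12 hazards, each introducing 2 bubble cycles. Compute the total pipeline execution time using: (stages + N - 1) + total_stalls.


Base cycles = 6 + 20 - 1 = 25
Total stalls = 12 * 2 = 24
Total = 25 + 24 = 49

49


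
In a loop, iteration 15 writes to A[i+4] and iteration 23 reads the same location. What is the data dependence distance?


Distance = read iteration - write iteration
= 23 - 15 = 8

8


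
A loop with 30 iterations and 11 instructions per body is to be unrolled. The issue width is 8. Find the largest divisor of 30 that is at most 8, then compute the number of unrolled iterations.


Largest divisor of 30 <= 8 is 6
New iterations = 30 / 6 = 5

5


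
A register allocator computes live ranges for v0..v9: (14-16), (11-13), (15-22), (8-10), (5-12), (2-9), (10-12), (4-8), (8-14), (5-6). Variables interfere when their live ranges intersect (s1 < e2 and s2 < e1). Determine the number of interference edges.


Check all pairs for overlapping intervals.
Two intervals (s1,e1) and (s2,e2) overlap if s1 < e2 and s2 < e1.
v0 (14-16) vs v1..v9: overlaps v2 -> 1
v1 (11-13) vs v2..v9: overlaps v4, v6, v8 -> 3
v2 (15-22) vs v3..v9: overlaps none -> 0
v3 (8-10) vs v4..v9: overlaps v4, v5, v8 -> 3
v4 (5-12) vs v5..v9: overlaps v5, v6, v7, v8, v9 -> 5
v5 (2-9) vs v6..v9: overlaps v7, v8, v9 -> 3
v6 (10-12) vs v7..v9: overlaps v8 -> 1
v7 (4-8) vs v8..v9: overlaps v9 -> 1
v8 (8-14) vs v9: overlaps none -> 0
Total overlapping pairs = 1 + 3 + 0 + 3 + 5 + 3 + 1 + 1 + 0 = 17

17


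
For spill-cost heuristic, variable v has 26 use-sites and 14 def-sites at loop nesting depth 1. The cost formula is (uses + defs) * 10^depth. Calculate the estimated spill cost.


uses + defs = 26 + 14 = 40
10^1 = 10
Spill cost = 40 * 10 = 400

400


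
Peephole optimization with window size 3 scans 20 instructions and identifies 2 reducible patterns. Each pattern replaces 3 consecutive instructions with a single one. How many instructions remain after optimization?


Each match removes 2 instructions.
Total removed = 2 * 2 = 4
Remaining = 20 - 4 = 16

16


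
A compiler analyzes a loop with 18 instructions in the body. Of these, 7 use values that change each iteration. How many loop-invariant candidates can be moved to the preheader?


Invariant candidates = total - loop-dependent
= 18 - 7 = 11

11


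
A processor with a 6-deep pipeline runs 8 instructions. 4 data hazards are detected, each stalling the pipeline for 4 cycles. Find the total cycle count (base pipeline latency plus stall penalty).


Base cycles = 6 + 8 - 1 = 13
Total stalls = 4 * 4 = 16
Total = 13 + 16 = 29

29


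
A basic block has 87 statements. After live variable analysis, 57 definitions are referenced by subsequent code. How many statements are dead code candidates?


Dead code = total statements - live definitions
= 87 - 57 = 30

30


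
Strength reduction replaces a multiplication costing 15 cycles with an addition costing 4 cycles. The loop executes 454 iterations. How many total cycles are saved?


Per-iteration saving = 15 - 4 = 11
Total saved = 454 * 11 = 4994

4994


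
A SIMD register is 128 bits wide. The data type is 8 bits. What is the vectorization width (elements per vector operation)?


Width = SIMD bits / data type bits
= 128 / 8 = 16

16


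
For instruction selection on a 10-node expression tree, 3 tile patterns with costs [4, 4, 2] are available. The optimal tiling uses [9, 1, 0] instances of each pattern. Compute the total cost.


Total cost = sum(count_i * cost_i)
= 9*4 + 1*4 + 0*2
= 40

40


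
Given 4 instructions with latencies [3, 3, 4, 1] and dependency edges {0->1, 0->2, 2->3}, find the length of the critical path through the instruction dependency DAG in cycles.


Compute longest path through dependency graph: dist(Ik) = max over predecessors of dist + latency(Ik).
dist(I0) = latency 3 = 3
dist(I1) = dist(I0) + 3 = 3 + 3 = 6
dist(I2) = dist(I0) + 4 = 3 + 4 = 7
dist(I3) = dist(I2) + 1 = 7 + 1 = 8
Critical path = max dist = 8

8


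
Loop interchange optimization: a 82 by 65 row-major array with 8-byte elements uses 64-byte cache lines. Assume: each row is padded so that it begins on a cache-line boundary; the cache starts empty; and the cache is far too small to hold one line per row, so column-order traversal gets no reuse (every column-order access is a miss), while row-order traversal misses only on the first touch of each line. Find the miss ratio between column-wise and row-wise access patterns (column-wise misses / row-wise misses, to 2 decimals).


Each row occupies 65 * 8 = 520 bytes and starts on a line boundary, so it spans ceil(520 / 64) = 9 cache lines.
Row-major traversal misses (one per line touched): 82 * ceil(65 * 8 / 64) = 738
Column-major traversal misses (no reuse, every access misses): 82 * 65 = 5330
Ratio = 5330 / 738 = 7.22

7.22


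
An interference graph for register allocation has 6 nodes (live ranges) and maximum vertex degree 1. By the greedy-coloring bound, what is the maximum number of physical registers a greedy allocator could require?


Greedy coloring never needs more than (max_degree + 1) colors: when coloring a vertex, at most max_degree neighbors are already colored.
Upper bound = 1 + 1 = 2

2


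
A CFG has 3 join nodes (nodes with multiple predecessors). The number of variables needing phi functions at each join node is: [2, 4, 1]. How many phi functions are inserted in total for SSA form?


Total phi functions = sum of phi functions at each join node
= 2 + 4 + 1 = 7

7


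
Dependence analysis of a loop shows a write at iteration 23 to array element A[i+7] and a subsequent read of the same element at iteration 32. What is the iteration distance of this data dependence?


Distance = read iteration - write iteration
= 32 - 23 = 9

9


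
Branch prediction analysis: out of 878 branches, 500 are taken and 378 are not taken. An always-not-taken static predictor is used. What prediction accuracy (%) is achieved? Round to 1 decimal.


Predictor: always-not-taken
Correct predictions = 378
Accuracy = 378 / 878 * 100 = 43.1%

43.1


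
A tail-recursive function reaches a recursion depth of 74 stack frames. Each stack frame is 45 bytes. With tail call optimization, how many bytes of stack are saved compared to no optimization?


Without TCO: 74 * 45 = 3330 bytes
With TCO: reuse 1 frame = 45 bytes
Savings = 3330 - 45 = 3285

3285


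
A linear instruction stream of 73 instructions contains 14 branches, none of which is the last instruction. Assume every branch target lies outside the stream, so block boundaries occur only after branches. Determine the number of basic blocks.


With no in-sequence branch targets, the leaders are the first instruction plus the instruction after each branch.
Number of basic blocks = branches + 1
= 14 + 1 = 15

15


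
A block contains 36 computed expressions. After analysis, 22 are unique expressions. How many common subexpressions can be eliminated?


CSE count = total expressions - unique expressions
= 36 - 22 = 14

14


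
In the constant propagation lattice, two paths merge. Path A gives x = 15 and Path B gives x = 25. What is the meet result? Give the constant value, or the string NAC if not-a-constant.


Meet operation: if both paths give the same constant, result is that constant; if they differ, result is NAC (not-a-constant).
Path A: 15, Path B: 25 -> differ
Result: not-a-constant -> NAC

NAC


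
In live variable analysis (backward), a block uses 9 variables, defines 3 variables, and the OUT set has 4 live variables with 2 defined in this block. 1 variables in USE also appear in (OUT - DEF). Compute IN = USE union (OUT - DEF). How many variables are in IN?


OUT - DEF: 4 - 2 = 2
|IN| = |USE| + |OUT - DEF| - |USE ∩ (OUT - DEF)| = 9 + 2 - 1 = 10

10


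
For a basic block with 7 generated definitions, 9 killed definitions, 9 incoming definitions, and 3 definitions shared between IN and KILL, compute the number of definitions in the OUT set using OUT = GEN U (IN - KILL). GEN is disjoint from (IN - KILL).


IN - KILL: 9 - 3 = 6 surviving definitions
OUT = GEN + surviving = 7 + 6 = 13

13


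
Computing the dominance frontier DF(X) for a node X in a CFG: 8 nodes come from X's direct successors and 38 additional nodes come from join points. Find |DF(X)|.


DF(X) = direct successor contributions + join point contributions
= 8 + 38 = 46

46


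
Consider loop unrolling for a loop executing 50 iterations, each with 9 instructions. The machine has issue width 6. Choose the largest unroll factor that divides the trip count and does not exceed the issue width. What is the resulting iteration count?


Largest divisor of 50 <= 6 is 5
New iterations = 50 / 5 = 10

10


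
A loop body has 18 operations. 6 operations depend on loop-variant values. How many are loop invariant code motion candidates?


Invariant candidates = total - loop-dependent
= 18 - 6 = 12

12


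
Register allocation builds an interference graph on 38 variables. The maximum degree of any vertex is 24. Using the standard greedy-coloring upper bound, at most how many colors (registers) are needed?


Greedy coloring never needs more than (max_degree + 1) colors: when coloring a vertex, at most max_degree neighbors are already colored.
Upper bound = 24 + 1 = 25

25


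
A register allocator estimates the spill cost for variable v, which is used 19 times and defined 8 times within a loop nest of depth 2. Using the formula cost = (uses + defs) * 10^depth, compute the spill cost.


uses + defs = 19 + 8 = 27
10^2 = 100
Spill cost = 27 * 100 = 2700

2700


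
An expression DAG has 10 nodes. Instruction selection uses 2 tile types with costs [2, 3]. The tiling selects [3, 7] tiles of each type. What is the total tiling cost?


Total cost = sum(count_i * cost_i)
= 3*2 + 7*3
= 27

27


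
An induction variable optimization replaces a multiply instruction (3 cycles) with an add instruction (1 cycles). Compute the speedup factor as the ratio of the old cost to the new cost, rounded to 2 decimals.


Ratio = mult_cost / add_cost = 3 / 1 = 3.0

3.0


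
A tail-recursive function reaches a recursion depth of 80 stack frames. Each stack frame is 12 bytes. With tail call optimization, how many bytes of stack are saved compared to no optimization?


Without TCO: 80 * 12 = 960 bytes
With TCO: reuse 1 frame = 12 bytes
Savings = 960 - 12 = 948

948


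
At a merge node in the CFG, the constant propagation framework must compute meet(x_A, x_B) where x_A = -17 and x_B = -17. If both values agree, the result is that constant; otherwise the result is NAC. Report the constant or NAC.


Meet operation: if both paths give the same constant, result is that constant; if they differ, result is NAC (not-a-constant).
Path A: -17, Path B: -17 -> equal
Result: constant -> -17

-17


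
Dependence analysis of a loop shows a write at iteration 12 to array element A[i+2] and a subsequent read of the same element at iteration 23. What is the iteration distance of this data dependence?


Distance = read iteration - write iteration
= 23 - 12 = 11

11


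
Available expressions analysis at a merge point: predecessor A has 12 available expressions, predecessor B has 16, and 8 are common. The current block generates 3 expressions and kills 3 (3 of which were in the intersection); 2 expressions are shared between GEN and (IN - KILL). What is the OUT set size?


IN = intersection of predecessors = 8
IN - KILL = 8 - 3 = 5
|OUT| = |GEN| + |IN - KILL| - |GEN ∩ (IN - KILL)| = 3 + 5 - 2 = 6

6


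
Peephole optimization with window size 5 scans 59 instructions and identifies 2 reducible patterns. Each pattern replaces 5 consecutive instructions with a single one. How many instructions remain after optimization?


Each match removes 4 instructions.
Total removed = 2 * 4 = 8
Remaining = 59 - 8 = 51

51


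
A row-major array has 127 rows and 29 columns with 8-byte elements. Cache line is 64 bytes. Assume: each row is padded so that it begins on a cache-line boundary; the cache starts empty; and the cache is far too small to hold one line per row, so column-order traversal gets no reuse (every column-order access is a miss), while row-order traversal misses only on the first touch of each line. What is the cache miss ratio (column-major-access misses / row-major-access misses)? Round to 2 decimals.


Each row occupies 29 * 8 = 232 bytes and starts on a line boundary, so it spans ceil(232 / 64) = 4 cache lines.
Row-major traversal misses (one per line touched): 127 * ceil(29 * 8 / 64) = 508
Column-major traversal misses (no reuse, every access misses): 127 * 29 = 3683
Ratio = 3683 / 508 = 7.25

7.25


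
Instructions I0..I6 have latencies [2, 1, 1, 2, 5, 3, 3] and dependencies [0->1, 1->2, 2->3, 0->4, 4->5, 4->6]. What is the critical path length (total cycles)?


Compute longest path through dependency graph: dist(Ik) = max over predecessors of dist + latency(Ik).
dist(I0) = latency 2 = 2
dist(I1) = dist(I0) + 1 = 2 + 1 = 3
dist(I2) = dist(I1) + 1 = 3 + 1 = 4
dist(I3) = dist(I2) + 2 = 4 + 2 = 6
dist(I4) = dist(I0) + 5 = 2 + 5 = 7
dist(I5) = dist(I4) + 3 = 7 + 3 = 10
dist(I6) = dist(I4) + 3 = 7 + 3 = 10
Critical path = max dist = 10

10


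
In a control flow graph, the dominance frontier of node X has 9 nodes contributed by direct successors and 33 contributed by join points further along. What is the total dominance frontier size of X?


DF(X) = direct successor contributions + join point contributions
= 9 + 33 = 42

42


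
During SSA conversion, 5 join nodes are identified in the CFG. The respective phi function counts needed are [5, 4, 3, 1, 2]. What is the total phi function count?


Total phi functions = sum of phi functions at each join node
= 5 + 4 + 3 + 1 + 2 = 15

15


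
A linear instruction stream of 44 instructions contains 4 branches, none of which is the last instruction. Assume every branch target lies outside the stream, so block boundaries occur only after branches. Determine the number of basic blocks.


With no in-sequence branch targets, the leaders are the first instruction plus the instruction after each branch.
Number of basic blocks = branches + 1
= 4 + 1 = 5

5


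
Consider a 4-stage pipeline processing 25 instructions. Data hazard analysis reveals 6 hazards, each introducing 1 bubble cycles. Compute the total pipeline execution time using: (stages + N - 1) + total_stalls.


Base cycles = 4 + 25 - 1 = 28
Total stalls = 6 * 1 = 6
Total = 28 + 6 = 34

34


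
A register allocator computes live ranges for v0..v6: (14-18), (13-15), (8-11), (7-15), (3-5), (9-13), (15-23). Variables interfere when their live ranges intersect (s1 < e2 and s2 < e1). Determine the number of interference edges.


Check all pairs for overlapping intervals.
Two intervals (s1,e1) and (s2,e2) overlap if s1 < e2 and s2 < e1.
v0 (14-18) vs v1..v6: overlaps v1, v3, v6 -> 3
v1 (13-15) vs v2..v6: overlaps v3 -> 1
v2 (8-11) vs v3..v6: overlaps v3, v5 -> 2
v3 (7-15) vs v4..v6: overlaps v5 -> 1
v4 (3-5) vs v5..v6: overlaps none -> 0
v5 (9-13) vs v6: overlaps none -> 0
Total overlapping pairs = 3 + 1 + 2 + 1 + 0 + 0 = 7

7


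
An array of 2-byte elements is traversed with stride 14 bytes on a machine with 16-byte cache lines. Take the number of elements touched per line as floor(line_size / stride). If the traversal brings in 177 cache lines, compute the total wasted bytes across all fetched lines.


Elements per line = floor(16 / 14) = 1
Bytes used per line = 1 * 2 = 2
Wasted per line = 16 - 2 = 14
Total wasted = 14 * 177 = 2478

2478


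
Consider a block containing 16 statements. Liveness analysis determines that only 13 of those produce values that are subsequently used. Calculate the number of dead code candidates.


Dead code = total statements - live definitions
= 16 - 13 = 3

3


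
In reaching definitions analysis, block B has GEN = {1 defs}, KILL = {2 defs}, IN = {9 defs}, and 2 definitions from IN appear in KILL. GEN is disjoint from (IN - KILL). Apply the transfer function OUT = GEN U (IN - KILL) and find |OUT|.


IN - KILL: 9 - 2 = 7 surviving definitions
OUT = GEN + surviving = 1 + 7 = 8

8


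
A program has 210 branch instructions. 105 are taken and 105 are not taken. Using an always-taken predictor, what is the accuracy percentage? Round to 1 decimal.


Predictor: always-taken
Correct predictions = 105
Accuracy = 105 / 210 * 100 = 50.0%

50.0


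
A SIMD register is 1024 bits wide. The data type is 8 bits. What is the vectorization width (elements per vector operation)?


Width = SIMD bits / data type bits
= 1024 / 8 = 128

128


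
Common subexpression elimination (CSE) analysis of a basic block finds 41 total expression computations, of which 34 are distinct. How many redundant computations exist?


CSE count = total expressions - unique expressions
= 41 - 34 = 7

7


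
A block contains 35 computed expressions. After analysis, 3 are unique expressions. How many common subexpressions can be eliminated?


CSE count = total expressions - unique expressions
= 35 - 3 = 32

32


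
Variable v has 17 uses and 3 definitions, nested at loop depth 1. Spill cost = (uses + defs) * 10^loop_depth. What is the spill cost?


uses + defs = 17 + 3 = 20
10^1 = 10
Spill cost = 20 * 10 = 200

200


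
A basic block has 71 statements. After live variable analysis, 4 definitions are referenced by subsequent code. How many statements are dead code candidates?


Dead code = total statements - live definitions
= 71 - 4 = 67

67


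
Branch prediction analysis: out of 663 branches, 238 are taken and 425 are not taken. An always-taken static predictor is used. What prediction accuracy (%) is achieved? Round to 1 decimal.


Predictor: always-taken
Correct predictions = 238
Accuracy = 238 / 663 * 100 = 35.9%

35.9


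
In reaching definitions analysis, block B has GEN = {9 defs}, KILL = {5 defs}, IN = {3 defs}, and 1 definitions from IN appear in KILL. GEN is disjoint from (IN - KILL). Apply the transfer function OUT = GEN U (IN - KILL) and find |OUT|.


IN - KILL: 3 - 1 = 2 surviving definitions
OUT = GEN + surviving = 9 + 2 = 11

11


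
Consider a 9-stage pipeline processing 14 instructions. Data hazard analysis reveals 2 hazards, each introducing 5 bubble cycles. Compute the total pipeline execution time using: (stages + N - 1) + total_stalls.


Base cycles = 9 + 14 - 1 = 22
Total stalls = 2 * 5 = 10
Total = 22 + 10 = 32

32


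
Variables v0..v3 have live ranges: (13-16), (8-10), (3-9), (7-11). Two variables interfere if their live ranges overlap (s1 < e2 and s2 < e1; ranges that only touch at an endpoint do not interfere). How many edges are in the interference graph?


Check all pairs for overlapping intervals.
Two intervals (s1,e1) and (s2,e2) overlap if s1 < e2 and s2 < e1.
v0 (13-16) vs v1..v3: overlaps none -> 0
v1 (8-10) vs v2..v3: overlaps v2, v3 -> 2
v2 (3-9) vs v3: overlaps v3 -> 1
Total overlapping pairs = 0 + 2 + 1 = 3

3


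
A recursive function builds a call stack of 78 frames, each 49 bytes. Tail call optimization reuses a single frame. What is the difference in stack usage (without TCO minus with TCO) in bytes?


Without TCO: 78 * 49 = 3822 bytes
With TCO: reuse 1 frame = 49 bytes
Savings = 3822 - 49 = 3773

3773


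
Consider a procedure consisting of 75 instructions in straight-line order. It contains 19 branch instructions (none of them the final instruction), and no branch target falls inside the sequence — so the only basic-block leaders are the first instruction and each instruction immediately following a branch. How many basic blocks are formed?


With no in-sequence branch targets, the leaders are the first instruction plus the instruction after each branch.
Number of basic blocks = branches + 1
= 19 + 1 = 20

20


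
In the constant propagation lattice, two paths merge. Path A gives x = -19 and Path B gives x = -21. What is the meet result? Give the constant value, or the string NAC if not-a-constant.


Meet operation: if both paths give the same constant, result is that constant; if they differ, result is NAC (not-a-constant).
Path A: -19, Path B: -21 -> differ
Result: not-a-constant -> NAC

NAC


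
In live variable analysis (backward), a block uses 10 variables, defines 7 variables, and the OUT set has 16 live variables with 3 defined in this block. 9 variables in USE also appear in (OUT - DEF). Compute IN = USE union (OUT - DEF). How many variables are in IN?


OUT - DEF: 16 - 3 = 13
|IN| = |USE| + |OUT - DEF| - |USE ∩ (OUT - DEF)| = 10 + 13 - 9 = 14

14


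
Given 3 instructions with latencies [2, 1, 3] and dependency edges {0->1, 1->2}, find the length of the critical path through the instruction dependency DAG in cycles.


Compute longest path through dependency graph: dist(Ik) = max over predecessors of dist + latency(Ik).
dist(I0) = latency 2 = 2
dist(I1) = dist(I0) + 1 = 2 + 1 = 3
dist(I2) = dist(I1) + 3 = 3 + 3 = 6
Critical path = max dist = 6

6


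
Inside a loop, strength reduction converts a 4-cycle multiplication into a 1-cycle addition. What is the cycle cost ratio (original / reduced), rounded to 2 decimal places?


Ratio = mult_cost / add_cost = 4 / 1 = 4.0

4.0


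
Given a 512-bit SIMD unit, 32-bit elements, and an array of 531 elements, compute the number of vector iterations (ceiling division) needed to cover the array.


Width = 512 / 32 = 16 elements per vector op
Iterations = ceil(531 / 16) = 34

34


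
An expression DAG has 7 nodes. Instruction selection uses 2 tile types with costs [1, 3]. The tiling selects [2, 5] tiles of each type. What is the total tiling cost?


Total cost = sum(count_i * cost_i)
= 2*1 + 5*3
= 17

17


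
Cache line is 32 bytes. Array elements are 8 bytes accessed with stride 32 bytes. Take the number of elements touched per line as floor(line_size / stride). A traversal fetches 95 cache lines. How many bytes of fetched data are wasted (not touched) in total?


Elements per line = floor(32 / 32) = 1
Bytes used per line = 1 * 8 = 8
Wasted per line = 32 - 8 = 24
Total wasted = 24 * 95 = 2280

2280


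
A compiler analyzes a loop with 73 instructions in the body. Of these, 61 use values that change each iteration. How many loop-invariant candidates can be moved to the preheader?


Invariant candidates = total - loop-dependent
= 73 - 61 = 12

12


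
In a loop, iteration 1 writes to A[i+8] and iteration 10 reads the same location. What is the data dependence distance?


Distance = read iteration - write iteration
= 10 - 1 = 9

9


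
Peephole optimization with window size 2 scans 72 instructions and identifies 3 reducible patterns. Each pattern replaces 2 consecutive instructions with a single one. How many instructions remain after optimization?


Each match removes 1 instructions.
Total removed = 3 * 1 = 3
Remaining = 72 - 3 = 69

69


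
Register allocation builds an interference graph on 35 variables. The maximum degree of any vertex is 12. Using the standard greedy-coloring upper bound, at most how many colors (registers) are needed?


Greedy coloring never needs more than (max_degree + 1) colors: when coloring a vertex, at most max_degree neighbors are already colored.
Upper bound = 12 + 1 = 13

13


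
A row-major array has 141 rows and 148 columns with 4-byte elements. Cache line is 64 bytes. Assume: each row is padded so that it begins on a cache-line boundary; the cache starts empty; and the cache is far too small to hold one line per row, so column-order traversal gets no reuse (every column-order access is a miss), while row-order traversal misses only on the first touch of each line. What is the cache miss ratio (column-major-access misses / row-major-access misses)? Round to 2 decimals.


Each row occupies 148 * 4 = 592 bytes and starts on a line boundary, so it spans ceil(592 / 64) = 10 cache lines.
Row-major traversal misses (one per line touched): 141 * ceil(148 * 4 / 64) = 1410
Column-major traversal misses (no reuse, every access misses): 141 * 148 = 20868
Ratio = 20868 / 1410 = 14.8

14.8


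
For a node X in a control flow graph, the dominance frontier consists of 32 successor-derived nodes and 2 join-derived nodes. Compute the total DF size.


DF(X) = direct successor contributions + join point contributions
= 32 + 2 = 34

34


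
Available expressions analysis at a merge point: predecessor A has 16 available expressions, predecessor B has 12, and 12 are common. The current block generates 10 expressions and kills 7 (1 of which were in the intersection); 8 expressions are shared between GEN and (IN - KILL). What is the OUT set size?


IN = intersection of predecessors = 12
IN - KILL = 12 - 1 = 11
|OUT| = |GEN| + |IN - KILL| - |GEN ∩ (IN - KILL)| = 10 + 11 - 8 = 13

13


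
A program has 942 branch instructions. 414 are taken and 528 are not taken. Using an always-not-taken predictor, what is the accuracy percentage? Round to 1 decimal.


Predictor: always-not-taken
Correct predictions = 528
Accuracy = 528 / 942 * 100 = 56.1%

56.1


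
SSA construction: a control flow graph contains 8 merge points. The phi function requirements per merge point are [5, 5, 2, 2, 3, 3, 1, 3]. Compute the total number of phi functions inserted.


Total phi functions = sum of phi functions at each join node
= 5 + 5 + 2 + 2 + 3 + 3 + 1 + 3 = 24

24


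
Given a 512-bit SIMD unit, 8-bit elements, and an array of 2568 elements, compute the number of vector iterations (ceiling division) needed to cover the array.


Width = 512 / 8 = 64 elements per vector op
Iterations = ceil(2568 / 64) = 41

41


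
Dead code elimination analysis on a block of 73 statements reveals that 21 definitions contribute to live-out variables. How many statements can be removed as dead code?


Dead code = total statements - live definitions
= 73 - 21 = 52

52


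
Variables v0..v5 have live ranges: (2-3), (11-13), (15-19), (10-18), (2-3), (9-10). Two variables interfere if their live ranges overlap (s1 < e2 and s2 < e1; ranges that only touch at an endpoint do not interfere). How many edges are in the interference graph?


Check all pairs for overlapping intervals.
Two intervals (s1,e1) and (s2,e2) overlap if s1 < e2 and s2 < e1.
v0 (2-3) vs v1..v5: overlaps v4 -> 1
v1 (11-13) vs v2..v5: overlaps v3 -> 1
v2 (15-19) vs v3..v5: overlaps v3 -> 1
v3 (10-18) vs v4..v5: overlaps none -> 0
v4 (2-3) vs v5: overlaps none -> 0
Total overlapping pairs = 1 + 1 + 1 + 0 + 0 = 3

3


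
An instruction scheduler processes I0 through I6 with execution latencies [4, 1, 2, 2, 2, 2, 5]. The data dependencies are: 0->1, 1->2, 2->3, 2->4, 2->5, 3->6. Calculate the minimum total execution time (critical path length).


Compute longest path through dependency graph: dist(Ik) = max over predecessors of dist + latency(Ik).
dist(I0) = latency 4 = 4
dist(I1) = dist(I0) + 1 = 4 + 1 = 5
dist(I2) = dist(I1) + 2 = 5 + 2 = 7
dist(I3) = dist(I2) + 2 = 7 + 2 = 9
dist(I4) = dist(I2) + 2 = 7 + 2 = 9
dist(I5) = dist(I2) + 2 = 7 + 2 = 9
dist(I6) = dist(I3) + 5 = 9 + 5 = 14
Critical path = max dist = 14

14


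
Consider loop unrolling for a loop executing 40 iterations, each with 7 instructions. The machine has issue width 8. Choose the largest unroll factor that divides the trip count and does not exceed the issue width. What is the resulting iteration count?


Largest divisor of 40 <= 8 is 8
New iterations = 40 / 8 = 5

5


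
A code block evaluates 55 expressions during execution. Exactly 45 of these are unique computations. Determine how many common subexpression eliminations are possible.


CSE count = total expressions - unique expressions
= 55 - 45 = 10

10


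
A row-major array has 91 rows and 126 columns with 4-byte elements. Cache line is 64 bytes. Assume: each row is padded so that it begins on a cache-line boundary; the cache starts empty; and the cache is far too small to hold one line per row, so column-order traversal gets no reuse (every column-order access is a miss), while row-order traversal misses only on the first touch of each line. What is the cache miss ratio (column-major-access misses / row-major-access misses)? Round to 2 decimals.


Each row occupies 126 * 4 = 504 bytes and starts on a line boundary, so it spans ceil(504 / 64) = 8 cache lines.
Row-major traversal misses (one per line touched): 91 * ceil(126 * 4 / 64) = 728
Column-major traversal misses (no reuse, every access misses): 91 * 126 = 11466
Ratio = 11466 / 728 = 15.75

15.75


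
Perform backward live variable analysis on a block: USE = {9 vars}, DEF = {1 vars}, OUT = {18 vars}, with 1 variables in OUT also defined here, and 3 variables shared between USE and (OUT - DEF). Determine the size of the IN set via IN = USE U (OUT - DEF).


OUT - DEF: 18 - 1 = 17
|IN| = |USE| + |OUT - DEF| - |USE ∩ (OUT - DEF)| = 9 + 17 - 3 = 23

23


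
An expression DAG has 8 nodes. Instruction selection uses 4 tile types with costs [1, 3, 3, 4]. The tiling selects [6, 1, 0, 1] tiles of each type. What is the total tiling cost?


Total cost = sum(count_i * cost_i)
= 6*1 + 1*3 + 0*3 + 1*4
= 13

13


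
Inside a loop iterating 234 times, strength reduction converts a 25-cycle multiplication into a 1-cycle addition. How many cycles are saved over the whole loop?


Per-iteration saving = 25 - 1 = 24
Total saved = 234 * 24 = 5616

5616


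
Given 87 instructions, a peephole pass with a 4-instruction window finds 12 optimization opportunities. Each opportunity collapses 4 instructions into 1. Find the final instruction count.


Each match removes 3 instructions.
Total removed = 12 * 3 = 36
Remaining = 87 - 36 = 51

51


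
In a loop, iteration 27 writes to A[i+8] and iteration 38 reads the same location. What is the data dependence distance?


Distance = read iteration - write iteration
= 38 - 27 = 11

11


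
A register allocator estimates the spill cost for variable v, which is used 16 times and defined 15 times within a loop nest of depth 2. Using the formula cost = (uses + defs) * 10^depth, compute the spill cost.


uses + defs = 16 + 15 = 31
10^2 = 100
Spill cost = 31 * 100 = 3100

3100


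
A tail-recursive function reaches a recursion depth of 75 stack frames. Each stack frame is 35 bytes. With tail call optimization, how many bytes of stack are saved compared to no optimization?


Without TCO: 75 * 35 = 2625 bytes
With TCO: reuse 1 frame = 35 bytes
Savings = 2625 - 35 = 2590

2590


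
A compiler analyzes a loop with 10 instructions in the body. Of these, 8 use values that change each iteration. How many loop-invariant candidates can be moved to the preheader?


Invariant candidates = total - loop-dependent
= 10 - 8 = 2

2


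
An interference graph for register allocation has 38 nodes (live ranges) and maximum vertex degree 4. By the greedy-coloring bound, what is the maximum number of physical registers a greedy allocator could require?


Greedy coloring never needs more than (max_degree + 1) colors: when coloring a vertex, at most max_degree neighbors are already colored.
Upper bound = 4 + 1 = 5

5


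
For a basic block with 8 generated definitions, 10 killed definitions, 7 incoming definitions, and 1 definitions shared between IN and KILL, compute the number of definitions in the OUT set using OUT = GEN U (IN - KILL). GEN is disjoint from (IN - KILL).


IN - KILL: 7 - 1 = 6 surviving definitions
OUT = GEN + surviving = 8 + 6 = 14

14


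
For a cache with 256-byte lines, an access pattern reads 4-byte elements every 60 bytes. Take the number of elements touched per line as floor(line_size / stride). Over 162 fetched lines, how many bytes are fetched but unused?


Elements per line = floor(256 / 60) = 4
Bytes used per line = 4 * 4 = 16
Wasted per line = 256 - 16 = 240
Total wasted = 240 * 162 = 38880

38880


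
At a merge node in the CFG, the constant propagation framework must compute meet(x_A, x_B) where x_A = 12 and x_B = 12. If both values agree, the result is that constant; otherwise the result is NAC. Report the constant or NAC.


Meet operation: if both paths give the same constant, result is that constant; if they differ, result is NAC (not-a-constant).
Path A: 12, Path B: 12 -> equal
Result: constant -> 12

12


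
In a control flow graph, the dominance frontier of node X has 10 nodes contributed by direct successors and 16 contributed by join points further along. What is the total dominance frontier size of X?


DF(X) = direct successor contributions + join point contributions
= 10 + 16 = 26

26


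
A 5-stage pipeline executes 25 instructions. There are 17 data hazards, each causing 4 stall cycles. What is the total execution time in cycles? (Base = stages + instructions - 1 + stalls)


Base cycles = 5 + 25 - 1 = 29
Total stalls = 17 * 4 = 68
Total = 29 + 68 = 97

97


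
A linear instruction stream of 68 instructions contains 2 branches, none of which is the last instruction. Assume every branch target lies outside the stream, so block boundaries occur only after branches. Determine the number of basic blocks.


With no in-sequence branch targets, the leaders are the first instruction plus the instruction after each branch.
Number of basic blocks = branches + 1
= 2 + 1 = 3

3


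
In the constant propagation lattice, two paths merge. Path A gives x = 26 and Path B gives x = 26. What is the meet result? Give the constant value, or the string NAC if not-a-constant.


Meet operation: if both paths give the same constant, result is that constant; if they differ, result is NAC (not-a-constant).
Path A: 26, Path B: 26 -> equal
Result: constant -> 26

26


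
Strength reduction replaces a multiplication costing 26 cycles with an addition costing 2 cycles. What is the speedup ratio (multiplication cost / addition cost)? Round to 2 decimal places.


Ratio = mult_cost / add_cost = 26 / 2 = 13.0

13.0


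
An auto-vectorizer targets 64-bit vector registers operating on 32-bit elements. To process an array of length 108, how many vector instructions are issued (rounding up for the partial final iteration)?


Width = 64 / 32 = 2 elements per vector op
Iterations = ceil(108 / 2) = 54

54


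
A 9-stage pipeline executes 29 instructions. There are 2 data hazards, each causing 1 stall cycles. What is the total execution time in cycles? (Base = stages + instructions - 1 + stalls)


Base cycles = 9 + 29 - 1 = 37
Total stalls = 2 * 1 = 2
Total = 37 + 2 = 39

39


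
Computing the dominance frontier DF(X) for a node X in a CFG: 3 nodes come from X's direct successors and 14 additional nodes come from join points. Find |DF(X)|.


DF(X) = direct successor contributions + join point contributions
= 3 + 14 = 17

17


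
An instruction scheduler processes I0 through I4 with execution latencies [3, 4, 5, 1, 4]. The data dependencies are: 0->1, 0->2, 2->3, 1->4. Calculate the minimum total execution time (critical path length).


Compute longest path through dependency graph: dist(Ik) = max over predecessors of dist + latency(Ik).
dist(I0) = latency 3 = 3
dist(I1) = dist(I0) + 4 = 3 + 4 = 7
dist(I2) = dist(I0) + 5 = 3 + 5 = 8
dist(I3) = dist(I2) + 1 = 8 + 1 = 9
dist(I4) = dist(I1) + 4 = 7 + 4 = 11
Critical path = max dist = 11

11


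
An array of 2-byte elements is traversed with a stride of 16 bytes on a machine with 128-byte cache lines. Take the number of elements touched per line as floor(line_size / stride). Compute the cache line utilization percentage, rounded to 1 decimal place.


Elements per cache line = floor(128 / 16) = 8
Bytes used = 8 * 2 = 16
Utilization = 16 / 128 * 100 = 12.5%

12.5
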